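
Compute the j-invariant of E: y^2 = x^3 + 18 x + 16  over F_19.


Delta = -16(4 a^3 + 27 b^2) mod 19 = 14
-1728 * (4 a)^3 = -1728 * (4*18)^3 mod 19 = 12
j = 12 * 14^(-1) mod 19 = 9

j = 9 (mod 19)


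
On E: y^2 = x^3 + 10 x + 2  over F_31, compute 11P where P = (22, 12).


k = 11 = 1011_2 (binary, LSB first: 1101)
Double-and-add from P = (22, 12):
  bit 0 = 1: acc = O + (22, 12) = (22, 12)
  bit 1 = 1: acc = (22, 12) + (28, 10) = (19, 18)
  bit 2 = 0: acc unchanged = (19, 18)
  bit 3 = 1: acc = (19, 18) + (20, 24) = (28, 21)

11P = (28, 21)


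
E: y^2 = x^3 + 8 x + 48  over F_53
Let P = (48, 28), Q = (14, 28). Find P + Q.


P != Q, so use the chord formula.
s = (y2 - y1) / (x2 - x1) = (0) / (19) mod 53 = 0
x3 = s^2 - x1 - x2 mod 53 = 0^2 - 48 - 14 = 44
y3 = s (x1 - x3) - y1 mod 53 = 0 * (48 - 44) - 28 = 25

P + Q = (44, 25)


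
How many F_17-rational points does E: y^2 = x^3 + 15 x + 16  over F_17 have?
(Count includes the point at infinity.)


For each x in F_17, count y with y^2 = x^3 + 15 x + 16 mod 17:
  x = 0: RHS = 16, y in [4, 13]  -> 2 point(s)
  x = 1: RHS = 15, y in [7, 10]  -> 2 point(s)
  x = 4: RHS = 4, y in [2, 15]  -> 2 point(s)
  x = 6: RHS = 16, y in [4, 13]  -> 2 point(s)
  x = 8: RHS = 2, y in [6, 11]  -> 2 point(s)
  x = 9: RHS = 13, y in [8, 9]  -> 2 point(s)
  x = 11: RHS = 16, y in [4, 13]  -> 2 point(s)
  x = 16: RHS = 0, y in [0]  -> 1 point(s)
Affine points: 15. Add the point at infinity: total = 16.

#E(F_17) = 16


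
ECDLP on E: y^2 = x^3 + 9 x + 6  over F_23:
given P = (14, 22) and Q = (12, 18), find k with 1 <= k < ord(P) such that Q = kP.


Enumerate multiples of P until we hit Q = (12, 18):
  1P = (14, 22)
  2P = (1, 19)
  3P = (12, 5)
  4P = (6, 0)
  5P = (12, 18)
Match found at i = 5.

k = 5


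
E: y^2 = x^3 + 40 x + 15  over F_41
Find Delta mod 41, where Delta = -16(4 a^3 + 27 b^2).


4 a^3 + 27 b^2 = 4*40^3 + 27*15^2 = 256000 + 6075 = 262075
Delta = -16 * (262075) = -4193200
Delta mod 41 = 34

Delta = 34 (mod 41)


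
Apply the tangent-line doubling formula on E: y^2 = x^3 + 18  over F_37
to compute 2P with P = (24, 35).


Doubling: s = (3 x1^2 + a) / (2 y1)
s = (3*24^2 + 0) / (2*35) mod 37 = 12
x3 = s^2 - 2 x1 mod 37 = 12^2 - 2*24 = 22
y3 = s (x1 - x3) - y1 mod 37 = 12 * (24 - 22) - 35 = 26

2P = (22, 26)


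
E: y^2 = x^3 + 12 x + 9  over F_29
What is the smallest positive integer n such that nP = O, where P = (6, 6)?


Compute successive multiples of P until we hit O:
  1P = (6, 6)
  2P = (1, 15)
  3P = (9, 11)
  4P = (20, 19)
  5P = (12, 5)
  6P = (7, 28)
  7P = (7, 1)
  8P = (12, 24)
  ... (continuing to 13P)
  13P = O

ord(P) = 13


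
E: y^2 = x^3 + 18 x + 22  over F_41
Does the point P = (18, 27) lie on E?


Check whether y^2 = x^3 + 18 x + 22 (mod 41) for (x, y) = (18, 27).
LHS: y^2 = 27^2 mod 41 = 32
RHS: x^3 + 18 x + 22 = 18^3 + 18*18 + 22 mod 41 = 28
LHS != RHS

No, not on the curve


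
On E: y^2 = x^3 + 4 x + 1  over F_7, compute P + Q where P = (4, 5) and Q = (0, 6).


P != Q, so use the chord formula.
s = (y2 - y1) / (x2 - x1) = (1) / (3) mod 7 = 5
x3 = s^2 - x1 - x2 mod 7 = 5^2 - 4 - 0 = 0
y3 = s (x1 - x3) - y1 mod 7 = 5 * (4 - 0) - 5 = 1

P + Q = (0, 1)


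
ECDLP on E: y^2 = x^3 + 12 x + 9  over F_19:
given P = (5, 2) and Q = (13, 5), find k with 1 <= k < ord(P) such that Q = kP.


Enumerate multiples of P until we hit Q = (13, 5):
  1P = (5, 2)
  2P = (13, 14)
  3P = (8, 3)
  4P = (4, 11)
  5P = (15, 12)
  6P = (0, 3)
  7P = (11, 3)
  8P = (12, 0)
  9P = (11, 16)
  10P = (0, 16)
  11P = (15, 7)
  12P = (4, 8)
  13P = (8, 16)
  14P = (13, 5)
Match found at i = 14.

k = 14


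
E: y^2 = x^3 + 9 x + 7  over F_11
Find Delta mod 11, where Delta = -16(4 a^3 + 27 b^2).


4 a^3 + 27 b^2 = 4*9^3 + 27*7^2 = 2916 + 1323 = 4239
Delta = -16 * (4239) = -67824
Delta mod 11 = 2

Delta = 2 (mod 11)


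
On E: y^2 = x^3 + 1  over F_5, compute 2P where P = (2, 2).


Doubling: s = (3 x1^2 + a) / (2 y1)
s = (3*2^2 + 0) / (2*2) mod 5 = 3
x3 = s^2 - 2 x1 mod 5 = 3^2 - 2*2 = 0
y3 = s (x1 - x3) - y1 mod 5 = 3 * (2 - 0) - 2 = 4

2P = (0, 4)


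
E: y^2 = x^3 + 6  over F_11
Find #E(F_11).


For each x in F_11, count y with y^2 = x^3 + 0 x + 6 mod 11:
  x = 2: RHS = 3, y in [5, 6]  -> 2 point(s)
  x = 3: RHS = 0, y in [0]  -> 1 point(s)
  x = 4: RHS = 4, y in [2, 9]  -> 2 point(s)
  x = 8: RHS = 1, y in [1, 10]  -> 2 point(s)
  x = 9: RHS = 9, y in [3, 8]  -> 2 point(s)
  x = 10: RHS = 5, y in [4, 7]  -> 2 point(s)
Affine points: 11. Add the point at infinity: total = 12.

#E(F_11) = 12


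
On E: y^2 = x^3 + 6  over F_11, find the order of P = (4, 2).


Compute successive multiples of P until we hit O:
  1P = (4, 2)
  2P = (4, 9)
  3P = O

ord(P) = 3


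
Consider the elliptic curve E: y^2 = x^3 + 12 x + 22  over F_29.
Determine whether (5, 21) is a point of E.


Check whether y^2 = x^3 + 12 x + 22 (mod 29) for (x, y) = (5, 21).
LHS: y^2 = 21^2 mod 29 = 6
RHS: x^3 + 12 x + 22 = 5^3 + 12*5 + 22 mod 29 = 4
LHS != RHS

No, not on the curve


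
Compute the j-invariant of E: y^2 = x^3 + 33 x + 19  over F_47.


Delta = -16(4 a^3 + 27 b^2) mod 47 = 18
-1728 * (4 a)^3 = -1728 * (4*33)^3 mod 47 = 18
j = 18 * 18^(-1) mod 47 = 1

j = 1 (mod 47)


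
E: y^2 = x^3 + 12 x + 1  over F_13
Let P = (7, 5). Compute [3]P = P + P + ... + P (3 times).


k = 3 = 11_2 (binary, LSB first: 11)
Double-and-add from P = (7, 5):
  bit 0 = 1: acc = O + (7, 5) = (7, 5)
  bit 1 = 1: acc = (7, 5) + (0, 1) = (5, 11)

3P = (5, 11)


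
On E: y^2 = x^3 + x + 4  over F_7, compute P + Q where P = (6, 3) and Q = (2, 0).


P != Q, so use the chord formula.
s = (y2 - y1) / (x2 - x1) = (4) / (3) mod 7 = 6
x3 = s^2 - x1 - x2 mod 7 = 6^2 - 6 - 2 = 0
y3 = s (x1 - x3) - y1 mod 7 = 6 * (6 - 0) - 3 = 5

P + Q = (0, 5)


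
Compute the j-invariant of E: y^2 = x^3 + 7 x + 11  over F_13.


Delta = -16(4 a^3 + 27 b^2) mod 13 = 6
-1728 * (4 a)^3 = -1728 * (4*7)^3 mod 13 = 8
j = 8 * 6^(-1) mod 13 = 10

j = 10 (mod 13)


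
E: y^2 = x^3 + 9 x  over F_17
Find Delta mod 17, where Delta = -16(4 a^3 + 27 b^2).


4 a^3 + 27 b^2 = 4*9^3 + 27*0^2 = 2916 + 0 = 2916
Delta = -16 * (2916) = -46656
Delta mod 17 = 9

Delta = 9 (mod 17)


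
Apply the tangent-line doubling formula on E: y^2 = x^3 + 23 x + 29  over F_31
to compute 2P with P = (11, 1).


Doubling: s = (3 x1^2 + a) / (2 y1)
s = (3*11^2 + 23) / (2*1) mod 31 = 7
x3 = s^2 - 2 x1 mod 31 = 7^2 - 2*11 = 27
y3 = s (x1 - x3) - y1 mod 31 = 7 * (11 - 27) - 1 = 11

2P = (27, 11)


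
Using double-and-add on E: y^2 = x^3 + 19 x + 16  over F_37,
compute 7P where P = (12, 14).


k = 7 = 111_2 (binary, LSB first: 111)
Double-and-add from P = (12, 14):
  bit 0 = 1: acc = O + (12, 14) = (12, 14)
  bit 1 = 1: acc = (12, 14) + (20, 21) = (26, 20)
  bit 2 = 1: acc = (26, 20) + (9, 19) = (23, 15)

7P = (23, 15)


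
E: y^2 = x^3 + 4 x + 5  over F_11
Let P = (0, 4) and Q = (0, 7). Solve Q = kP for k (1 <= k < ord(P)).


Enumerate multiples of P until we hit Q = (0, 7):
  1P = (0, 4)
  2P = (3, 0)
  3P = (0, 7)
Match found at i = 3.

k = 3


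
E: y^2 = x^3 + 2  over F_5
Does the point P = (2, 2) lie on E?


Check whether y^2 = x^3 + 0 x + 2 (mod 5) for (x, y) = (2, 2).
LHS: y^2 = 2^2 mod 5 = 4
RHS: x^3 + 0 x + 2 = 2^3 + 0*2 + 2 mod 5 = 0
LHS != RHS

No, not on the curve


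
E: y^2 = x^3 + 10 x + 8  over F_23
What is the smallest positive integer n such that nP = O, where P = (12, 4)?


Compute successive multiples of P until we hit O:
  1P = (12, 4)
  2P = (17, 13)
  3P = (0, 13)
  4P = (13, 14)
  5P = (6, 10)
  6P = (6, 13)
  7P = (13, 9)
  8P = (0, 10)
  ... (continuing to 11P)
  11P = O

ord(P) = 11


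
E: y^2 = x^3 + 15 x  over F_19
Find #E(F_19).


For each x in F_19, count y with y^2 = x^3 + 15 x + 0 mod 19:
  x = 0: RHS = 0, y in [0]  -> 1 point(s)
  x = 1: RHS = 16, y in [4, 15]  -> 2 point(s)
  x = 2: RHS = 0, y in [0]  -> 1 point(s)
  x = 7: RHS = 11, y in [7, 12]  -> 2 point(s)
  x = 8: RHS = 5, y in [9, 10]  -> 2 point(s)
  x = 9: RHS = 9, y in [3, 16]  -> 2 point(s)
  x = 13: RHS = 17, y in [6, 13]  -> 2 point(s)
  x = 14: RHS = 9, y in [3, 16]  -> 2 point(s)
  x = 15: RHS = 9, y in [3, 16]  -> 2 point(s)
  x = 16: RHS = 4, y in [2, 17]  -> 2 point(s)
  x = 17: RHS = 0, y in [0]  -> 1 point(s)
Affine points: 19. Add the point at infinity: total = 20.

#E(F_19) = 20


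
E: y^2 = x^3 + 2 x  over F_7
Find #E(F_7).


For each x in F_7, count y with y^2 = x^3 + 2 x + 0 mod 7:
  x = 0: RHS = 0, y in [0]  -> 1 point(s)
  x = 4: RHS = 2, y in [3, 4]  -> 2 point(s)
  x = 5: RHS = 2, y in [3, 4]  -> 2 point(s)
  x = 6: RHS = 4, y in [2, 5]  -> 2 point(s)
Affine points: 7. Add the point at infinity: total = 8.

#E(F_7) = 8


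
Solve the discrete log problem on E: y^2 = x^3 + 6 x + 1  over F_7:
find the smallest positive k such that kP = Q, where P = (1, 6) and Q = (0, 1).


Enumerate multiples of P until we hit Q = (0, 1):
  1P = (1, 6)
  2P = (6, 6)
  3P = (0, 1)
Match found at i = 3.

k = 3


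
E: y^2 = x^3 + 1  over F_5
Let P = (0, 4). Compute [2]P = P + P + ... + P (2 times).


k = 2 = 10_2 (binary, LSB first: 01)
Double-and-add from P = (0, 4):
  bit 0 = 0: acc unchanged = O
  bit 1 = 1: acc = O + (0, 1) = (0, 1)

2P = (0, 1)


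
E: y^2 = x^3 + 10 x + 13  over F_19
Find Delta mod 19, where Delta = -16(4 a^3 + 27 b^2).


4 a^3 + 27 b^2 = 4*10^3 + 27*13^2 = 4000 + 4563 = 8563
Delta = -16 * (8563) = -137008
Delta mod 19 = 1

Delta = 1 (mod 19)


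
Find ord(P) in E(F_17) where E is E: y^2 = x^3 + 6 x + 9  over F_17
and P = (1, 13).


Compute successive multiples of P until we hit O:
  1P = (1, 13)
  2P = (16, 6)
  3P = (8, 5)
  4P = (10, 7)
  5P = (14, 7)
  6P = (0, 14)
  7P = (0, 3)
  8P = (14, 10)
  ... (continuing to 13P)
  13P = O

ord(P) = 13


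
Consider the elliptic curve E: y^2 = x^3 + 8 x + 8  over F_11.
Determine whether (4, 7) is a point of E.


Check whether y^2 = x^3 + 8 x + 8 (mod 11) for (x, y) = (4, 7).
LHS: y^2 = 7^2 mod 11 = 5
RHS: x^3 + 8 x + 8 = 4^3 + 8*4 + 8 mod 11 = 5
LHS = RHS

Yes, on the curve


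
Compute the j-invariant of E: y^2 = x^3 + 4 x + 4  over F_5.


Delta = -16(4 a^3 + 27 b^2) mod 5 = 2
-1728 * (4 a)^3 = -1728 * (4*4)^3 mod 5 = 2
j = 2 * 2^(-1) mod 5 = 1

j = 1 (mod 5)


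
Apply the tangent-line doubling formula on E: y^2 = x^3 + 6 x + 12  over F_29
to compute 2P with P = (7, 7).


Doubling: s = (3 x1^2 + a) / (2 y1)
s = (3*7^2 + 6) / (2*7) mod 29 = 13
x3 = s^2 - 2 x1 mod 29 = 13^2 - 2*7 = 10
y3 = s (x1 - x3) - y1 mod 29 = 13 * (7 - 10) - 7 = 12

2P = (10, 12)


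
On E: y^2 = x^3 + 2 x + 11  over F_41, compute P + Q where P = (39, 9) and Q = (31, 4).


P != Q, so use the chord formula.
s = (y2 - y1) / (x2 - x1) = (36) / (33) mod 41 = 16
x3 = s^2 - x1 - x2 mod 41 = 16^2 - 39 - 31 = 22
y3 = s (x1 - x3) - y1 mod 41 = 16 * (39 - 22) - 9 = 17

P + Q = (22, 17)


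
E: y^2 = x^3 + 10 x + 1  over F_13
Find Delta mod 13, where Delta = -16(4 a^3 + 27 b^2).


4 a^3 + 27 b^2 = 4*10^3 + 27*1^2 = 4000 + 27 = 4027
Delta = -16 * (4027) = -64432
Delta mod 13 = 9

Delta = 9 (mod 13)


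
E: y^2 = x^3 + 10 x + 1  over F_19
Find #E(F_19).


For each x in F_19, count y with y^2 = x^3 + 10 x + 1 mod 19:
  x = 0: RHS = 1, y in [1, 18]  -> 2 point(s)
  x = 3: RHS = 1, y in [1, 18]  -> 2 point(s)
  x = 5: RHS = 5, y in [9, 10]  -> 2 point(s)
  x = 6: RHS = 11, y in [7, 12]  -> 2 point(s)
  x = 8: RHS = 4, y in [2, 17]  -> 2 point(s)
  x = 11: RHS = 17, y in [6, 13]  -> 2 point(s)
  x = 12: RHS = 6, y in [5, 14]  -> 2 point(s)
  x = 14: RHS = 16, y in [4, 15]  -> 2 point(s)
  x = 15: RHS = 11, y in [7, 12]  -> 2 point(s)
  x = 16: RHS = 1, y in [1, 18]  -> 2 point(s)
  x = 17: RHS = 11, y in [7, 12]  -> 2 point(s)
  x = 18: RHS = 9, y in [3, 16]  -> 2 point(s)
Affine points: 24. Add the point at infinity: total = 25.

#E(F_19) = 25


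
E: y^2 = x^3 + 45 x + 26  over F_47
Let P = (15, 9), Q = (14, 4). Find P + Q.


P != Q, so use the chord formula.
s = (y2 - y1) / (x2 - x1) = (42) / (46) mod 47 = 5
x3 = s^2 - x1 - x2 mod 47 = 5^2 - 15 - 14 = 43
y3 = s (x1 - x3) - y1 mod 47 = 5 * (15 - 43) - 9 = 39

P + Q = (43, 39)


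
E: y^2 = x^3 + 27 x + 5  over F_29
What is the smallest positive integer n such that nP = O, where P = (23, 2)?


Compute successive multiples of P until we hit O:
  1P = (23, 2)
  2P = (11, 26)
  3P = (28, 8)
  4P = (27, 28)
  5P = (14, 13)
  6P = (25, 23)
  7P = (26, 10)
  8P = (0, 11)
  ... (continuing to 39P)
  39P = O

ord(P) = 39


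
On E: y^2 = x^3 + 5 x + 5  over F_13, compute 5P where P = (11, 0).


k = 5 = 101_2 (binary, LSB first: 101)
Double-and-add from P = (11, 0):
  bit 0 = 1: acc = O + (11, 0) = (11, 0)
  bit 1 = 0: acc unchanged = (11, 0)
  bit 2 = 1: acc = (11, 0) + O = (11, 0)

5P = (11, 0)


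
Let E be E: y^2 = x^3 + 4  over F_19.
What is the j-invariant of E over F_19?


Delta = -16(4 a^3 + 27 b^2) mod 19 = 4
-1728 * (4 a)^3 = -1728 * (4*0)^3 mod 19 = 0
j = 0 * 4^(-1) mod 19 = 0

j = 0 (mod 19)


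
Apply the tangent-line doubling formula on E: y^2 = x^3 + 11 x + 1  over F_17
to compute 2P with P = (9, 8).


Doubling: s = (3 x1^2 + a) / (2 y1)
s = (3*9^2 + 11) / (2*8) mod 17 = 1
x3 = s^2 - 2 x1 mod 17 = 1^2 - 2*9 = 0
y3 = s (x1 - x3) - y1 mod 17 = 1 * (9 - 0) - 8 = 1

2P = (0, 1)


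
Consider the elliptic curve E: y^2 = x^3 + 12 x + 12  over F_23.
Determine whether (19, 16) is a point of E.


Check whether y^2 = x^3 + 12 x + 12 (mod 23) for (x, y) = (19, 16).
LHS: y^2 = 16^2 mod 23 = 3
RHS: x^3 + 12 x + 12 = 19^3 + 12*19 + 12 mod 23 = 15
LHS != RHS

No, not on the curve


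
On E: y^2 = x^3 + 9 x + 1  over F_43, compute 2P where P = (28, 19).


Doubling: s = (3 x1^2 + a) / (2 y1)
s = (3*28^2 + 9) / (2*19) mod 43 = 18
x3 = s^2 - 2 x1 mod 43 = 18^2 - 2*28 = 10
y3 = s (x1 - x3) - y1 mod 43 = 18 * (28 - 10) - 19 = 4

2P = (10, 4)


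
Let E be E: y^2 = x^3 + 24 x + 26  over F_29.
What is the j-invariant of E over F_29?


Delta = -16(4 a^3 + 27 b^2) mod 29 = 23
-1728 * (4 a)^3 = -1728 * (4*24)^3 mod 29 = 19
j = 19 * 23^(-1) mod 29 = 21

j = 21 (mod 29)


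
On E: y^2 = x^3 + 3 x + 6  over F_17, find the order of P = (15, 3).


Compute successive multiples of P until we hit O:
  1P = (15, 3)
  2P = (6, 11)
  3P = (14, 15)
  4P = (13, 7)
  5P = (10, 4)
  6P = (7, 9)
  7P = (3, 5)
  8P = (8, 10)
  ... (continuing to 21P)
  21P = O

ord(P) = 21


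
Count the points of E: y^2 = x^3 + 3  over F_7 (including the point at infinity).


For each x in F_7, count y with y^2 = x^3 + 0 x + 3 mod 7:
  x = 1: RHS = 4, y in [2, 5]  -> 2 point(s)
  x = 2: RHS = 4, y in [2, 5]  -> 2 point(s)
  x = 3: RHS = 2, y in [3, 4]  -> 2 point(s)
  x = 4: RHS = 4, y in [2, 5]  -> 2 point(s)
  x = 5: RHS = 2, y in [3, 4]  -> 2 point(s)
  x = 6: RHS = 2, y in [3, 4]  -> 2 point(s)
Affine points: 12. Add the point at infinity: total = 13.

#E(F_7) = 13


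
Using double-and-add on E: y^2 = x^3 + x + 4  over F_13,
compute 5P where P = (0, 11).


k = 5 = 101_2 (binary, LSB first: 101)
Double-and-add from P = (0, 11):
  bit 0 = 1: acc = O + (0, 11) = (0, 11)
  bit 1 = 0: acc unchanged = (0, 11)
  bit 2 = 1: acc = (0, 11) + (7, 9) = (9, 12)

5P = (9, 12)


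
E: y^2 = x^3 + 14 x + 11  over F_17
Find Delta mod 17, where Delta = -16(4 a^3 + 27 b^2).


4 a^3 + 27 b^2 = 4*14^3 + 27*11^2 = 10976 + 3267 = 14243
Delta = -16 * (14243) = -227888
Delta mod 17 = 14

Delta = 14 (mod 17)


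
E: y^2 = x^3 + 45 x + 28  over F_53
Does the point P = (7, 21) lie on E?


Check whether y^2 = x^3 + 45 x + 28 (mod 53) for (x, y) = (7, 21).
LHS: y^2 = 21^2 mod 53 = 17
RHS: x^3 + 45 x + 28 = 7^3 + 45*7 + 28 mod 53 = 50
LHS != RHS

No, not on the curve


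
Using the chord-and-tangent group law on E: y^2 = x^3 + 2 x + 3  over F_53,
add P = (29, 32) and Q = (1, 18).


P != Q, so use the chord formula.
s = (y2 - y1) / (x2 - x1) = (39) / (25) mod 53 = 27
x3 = s^2 - x1 - x2 mod 53 = 27^2 - 29 - 1 = 10
y3 = s (x1 - x3) - y1 mod 53 = 27 * (29 - 10) - 32 = 4

P + Q = (10, 4)


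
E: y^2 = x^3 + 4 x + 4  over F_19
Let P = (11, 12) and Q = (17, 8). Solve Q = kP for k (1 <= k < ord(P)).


Enumerate multiples of P until we hit Q = (17, 8):
  1P = (11, 12)
  2P = (3, 9)
  3P = (9, 3)
  4P = (5, 15)
  5P = (8, 15)
  6P = (1, 16)
  7P = (14, 12)
  8P = (13, 7)
  9P = (6, 4)
  10P = (0, 17)
  11P = (17, 8)
Match found at i = 11.

k = 11


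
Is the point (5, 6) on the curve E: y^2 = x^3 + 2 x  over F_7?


Check whether y^2 = x^3 + 2 x + 0 (mod 7) for (x, y) = (5, 6).
LHS: y^2 = 6^2 mod 7 = 1
RHS: x^3 + 2 x + 0 = 5^3 + 2*5 + 0 mod 7 = 2
LHS != RHS

No, not on the curve


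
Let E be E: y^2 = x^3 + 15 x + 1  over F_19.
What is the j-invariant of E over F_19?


Delta = -16(4 a^3 + 27 b^2) mod 19 = 16
-1728 * (4 a)^3 = -1728 * (4*15)^3 mod 19 = 8
j = 8 * 16^(-1) mod 19 = 10

j = 10 (mod 19)


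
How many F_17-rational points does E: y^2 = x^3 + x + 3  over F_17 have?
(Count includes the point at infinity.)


For each x in F_17, count y with y^2 = x^3 + 1 x + 3 mod 17:
  x = 2: RHS = 13, y in [8, 9]  -> 2 point(s)
  x = 3: RHS = 16, y in [4, 13]  -> 2 point(s)
  x = 6: RHS = 4, y in [2, 15]  -> 2 point(s)
  x = 7: RHS = 13, y in [8, 9]  -> 2 point(s)
  x = 8: RHS = 13, y in [8, 9]  -> 2 point(s)
  x = 11: RHS = 2, y in [6, 11]  -> 2 point(s)
  x = 12: RHS = 9, y in [3, 14]  -> 2 point(s)
  x = 16: RHS = 1, y in [1, 16]  -> 2 point(s)
Affine points: 16. Add the point at infinity: total = 17.

#E(F_17) = 17


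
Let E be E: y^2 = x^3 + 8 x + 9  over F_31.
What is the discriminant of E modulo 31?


4 a^3 + 27 b^2 = 4*8^3 + 27*9^2 = 2048 + 2187 = 4235
Delta = -16 * (4235) = -67760
Delta mod 31 = 6

Delta = 6 (mod 31)


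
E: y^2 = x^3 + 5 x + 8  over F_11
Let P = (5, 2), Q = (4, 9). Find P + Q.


P != Q, so use the chord formula.
s = (y2 - y1) / (x2 - x1) = (7) / (10) mod 11 = 4
x3 = s^2 - x1 - x2 mod 11 = 4^2 - 5 - 4 = 7
y3 = s (x1 - x3) - y1 mod 11 = 4 * (5 - 7) - 2 = 1

P + Q = (7, 1)


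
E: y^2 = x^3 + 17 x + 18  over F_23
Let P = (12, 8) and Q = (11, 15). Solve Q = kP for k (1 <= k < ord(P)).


Enumerate multiples of P until we hit Q = (11, 15):
  1P = (12, 8)
  2P = (1, 6)
  3P = (3, 2)
  4P = (11, 8)
  5P = (0, 15)
  6P = (0, 8)
  7P = (11, 15)
Match found at i = 7.

k = 7


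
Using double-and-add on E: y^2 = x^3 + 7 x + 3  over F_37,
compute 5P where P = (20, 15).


k = 5 = 101_2 (binary, LSB first: 101)
Double-and-add from P = (20, 15):
  bit 0 = 1: acc = O + (20, 15) = (20, 15)
  bit 1 = 0: acc unchanged = (20, 15)
  bit 2 = 1: acc = (20, 15) + (7, 32) = (22, 36)

5P = (22, 36)


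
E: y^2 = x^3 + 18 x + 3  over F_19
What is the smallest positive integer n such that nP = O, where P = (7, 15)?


Compute successive multiples of P until we hit O:
  1P = (7, 15)
  2P = (2, 3)
  3P = (15, 0)
  4P = (2, 16)
  5P = (7, 4)
  6P = O

ord(P) = 6


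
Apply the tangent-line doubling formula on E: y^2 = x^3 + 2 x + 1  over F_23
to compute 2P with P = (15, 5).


Doubling: s = (3 x1^2 + a) / (2 y1)
s = (3*15^2 + 2) / (2*5) mod 23 = 1
x3 = s^2 - 2 x1 mod 23 = 1^2 - 2*15 = 17
y3 = s (x1 - x3) - y1 mod 23 = 1 * (15 - 17) - 5 = 16

2P = (17, 16)


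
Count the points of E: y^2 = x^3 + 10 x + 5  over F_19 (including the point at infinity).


For each x in F_19, count y with y^2 = x^3 + 10 x + 5 mod 19:
  x = 0: RHS = 5, y in [9, 10]  -> 2 point(s)
  x = 1: RHS = 16, y in [4, 15]  -> 2 point(s)
  x = 3: RHS = 5, y in [9, 10]  -> 2 point(s)
  x = 5: RHS = 9, y in [3, 16]  -> 2 point(s)
  x = 7: RHS = 0, y in [0]  -> 1 point(s)
  x = 9: RHS = 7, y in [8, 11]  -> 2 point(s)
  x = 14: RHS = 1, y in [1, 18]  -> 2 point(s)
  x = 16: RHS = 5, y in [9, 10]  -> 2 point(s)
Affine points: 15. Add the point at infinity: total = 16.

#E(F_19) = 16


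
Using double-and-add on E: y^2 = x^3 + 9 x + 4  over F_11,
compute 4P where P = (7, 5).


k = 4 = 100_2 (binary, LSB first: 001)
Double-and-add from P = (7, 5):
  bit 0 = 0: acc unchanged = O
  bit 1 = 0: acc unchanged = O
  bit 2 = 1: acc = O + (10, 4) = (10, 4)

4P = (10, 4)


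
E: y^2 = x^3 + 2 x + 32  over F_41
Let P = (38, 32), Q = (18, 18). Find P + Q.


P != Q, so use the chord formula.
s = (y2 - y1) / (x2 - x1) = (27) / (21) mod 41 = 13
x3 = s^2 - x1 - x2 mod 41 = 13^2 - 38 - 18 = 31
y3 = s (x1 - x3) - y1 mod 41 = 13 * (38 - 31) - 32 = 18

P + Q = (31, 18)


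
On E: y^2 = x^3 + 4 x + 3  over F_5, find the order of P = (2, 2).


Compute successive multiples of P until we hit O:
  1P = (2, 2)
  2P = (2, 3)
  3P = O

ord(P) = 3


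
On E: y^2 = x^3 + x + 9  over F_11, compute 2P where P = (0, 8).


Doubling: s = (3 x1^2 + a) / (2 y1)
s = (3*0^2 + 1) / (2*8) mod 11 = 9
x3 = s^2 - 2 x1 mod 11 = 9^2 - 2*0 = 4
y3 = s (x1 - x3) - y1 mod 11 = 9 * (0 - 4) - 8 = 0

2P = (4, 0)


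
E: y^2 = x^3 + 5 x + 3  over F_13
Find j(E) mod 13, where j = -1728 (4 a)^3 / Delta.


Delta = -16(4 a^3 + 27 b^2) mod 13 = 7
-1728 * (4 a)^3 = -1728 * (4*5)^3 mod 13 = 5
j = 5 * 7^(-1) mod 13 = 10

j = 10 (mod 13)


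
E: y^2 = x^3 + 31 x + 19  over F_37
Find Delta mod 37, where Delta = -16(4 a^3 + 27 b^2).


4 a^3 + 27 b^2 = 4*31^3 + 27*19^2 = 119164 + 9747 = 128911
Delta = -16 * (128911) = -2062576
Delta mod 37 = 26

Delta = 26 (mod 37)


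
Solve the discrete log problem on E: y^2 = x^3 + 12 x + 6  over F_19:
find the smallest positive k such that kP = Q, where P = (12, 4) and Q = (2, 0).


Enumerate multiples of P until we hit Q = (2, 0):
  1P = (12, 4)
  2P = (2, 0)
Match found at i = 2.

k = 2


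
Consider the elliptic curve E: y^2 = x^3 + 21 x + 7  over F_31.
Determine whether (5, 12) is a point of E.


Check whether y^2 = x^3 + 21 x + 7 (mod 31) for (x, y) = (5, 12).
LHS: y^2 = 12^2 mod 31 = 20
RHS: x^3 + 21 x + 7 = 5^3 + 21*5 + 7 mod 31 = 20
LHS = RHS

Yes, on the curve


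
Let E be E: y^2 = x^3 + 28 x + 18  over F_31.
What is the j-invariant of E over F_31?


Delta = -16(4 a^3 + 27 b^2) mod 31 = 20
-1728 * (4 a)^3 = -1728 * (4*28)^3 mod 31 = 2
j = 2 * 20^(-1) mod 31 = 28

j = 28 (mod 31)


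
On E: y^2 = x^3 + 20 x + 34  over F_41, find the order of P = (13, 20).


Compute successive multiples of P until we hit O:
  1P = (13, 20)
  2P = (10, 39)
  3P = (8, 3)
  4P = (25, 13)
  5P = (19, 4)
  6P = (7, 5)
  7P = (17, 11)
  8P = (34, 17)
  ... (continuing to 18P)
  18P = O

ord(P) = 18


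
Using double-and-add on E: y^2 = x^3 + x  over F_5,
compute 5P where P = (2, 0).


k = 5 = 101_2 (binary, LSB first: 101)
Double-and-add from P = (2, 0):
  bit 0 = 1: acc = O + (2, 0) = (2, 0)
  bit 1 = 0: acc unchanged = (2, 0)
  bit 2 = 1: acc = (2, 0) + O = (2, 0)

5P = (2, 0)


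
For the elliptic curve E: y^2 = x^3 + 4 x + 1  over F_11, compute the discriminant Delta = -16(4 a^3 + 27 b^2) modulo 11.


4 a^3 + 27 b^2 = 4*4^3 + 27*1^2 = 256 + 27 = 283
Delta = -16 * (283) = -4528
Delta mod 11 = 4

Delta = 4 (mod 11)


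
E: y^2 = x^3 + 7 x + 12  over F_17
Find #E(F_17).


For each x in F_17, count y with y^2 = x^3 + 7 x + 12 mod 17:
  x = 2: RHS = 0, y in [0]  -> 1 point(s)
  x = 3: RHS = 9, y in [3, 14]  -> 2 point(s)
  x = 4: RHS = 2, y in [6, 11]  -> 2 point(s)
  x = 5: RHS = 2, y in [6, 11]  -> 2 point(s)
  x = 6: RHS = 15, y in [7, 10]  -> 2 point(s)
  x = 7: RHS = 13, y in [8, 9]  -> 2 point(s)
  x = 8: RHS = 2, y in [6, 11]  -> 2 point(s)
  x = 11: RHS = 9, y in [3, 14]  -> 2 point(s)
  x = 14: RHS = 15, y in [7, 10]  -> 2 point(s)
  x = 16: RHS = 4, y in [2, 15]  -> 2 point(s)
Affine points: 19. Add the point at infinity: total = 20.

#E(F_17) = 20


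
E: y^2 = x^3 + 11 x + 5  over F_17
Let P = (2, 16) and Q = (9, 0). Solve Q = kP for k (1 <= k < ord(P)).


Enumerate multiples of P until we hit Q = (9, 0):
  1P = (2, 16)
  2P = (5, 10)
  3P = (14, 8)
  4P = (9, 0)
Match found at i = 4.

k = 4


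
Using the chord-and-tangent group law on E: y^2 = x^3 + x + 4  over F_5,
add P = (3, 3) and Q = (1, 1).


P != Q, so use the chord formula.
s = (y2 - y1) / (x2 - x1) = (3) / (3) mod 5 = 1
x3 = s^2 - x1 - x2 mod 5 = 1^2 - 3 - 1 = 2
y3 = s (x1 - x3) - y1 mod 5 = 1 * (3 - 2) - 3 = 3

P + Q = (2, 3)


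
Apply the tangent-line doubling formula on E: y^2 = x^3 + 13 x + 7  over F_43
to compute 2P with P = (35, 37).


Doubling: s = (3 x1^2 + a) / (2 y1)
s = (3*35^2 + 13) / (2*37) mod 43 = 8
x3 = s^2 - 2 x1 mod 43 = 8^2 - 2*35 = 37
y3 = s (x1 - x3) - y1 mod 43 = 8 * (35 - 37) - 37 = 33

2P = (37, 33)


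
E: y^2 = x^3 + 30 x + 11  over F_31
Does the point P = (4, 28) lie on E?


Check whether y^2 = x^3 + 30 x + 11 (mod 31) for (x, y) = (4, 28).
LHS: y^2 = 28^2 mod 31 = 9
RHS: x^3 + 30 x + 11 = 4^3 + 30*4 + 11 mod 31 = 9
LHS = RHS

Yes, on the curve


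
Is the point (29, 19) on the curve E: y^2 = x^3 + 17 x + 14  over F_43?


Check whether y^2 = x^3 + 17 x + 14 (mod 43) for (x, y) = (29, 19).
LHS: y^2 = 19^2 mod 43 = 17
RHS: x^3 + 17 x + 14 = 29^3 + 17*29 + 14 mod 43 = 42
LHS != RHS

No, not on the curve


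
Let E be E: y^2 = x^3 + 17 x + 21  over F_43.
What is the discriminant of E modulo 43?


4 a^3 + 27 b^2 = 4*17^3 + 27*21^2 = 19652 + 11907 = 31559
Delta = -16 * (31559) = -504944
Delta mod 43 = 5

Delta = 5 (mod 43)


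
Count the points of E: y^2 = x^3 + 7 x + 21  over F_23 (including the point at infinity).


For each x in F_23, count y with y^2 = x^3 + 7 x + 21 mod 23:
  x = 1: RHS = 6, y in [11, 12]  -> 2 point(s)
  x = 3: RHS = 0, y in [0]  -> 1 point(s)
  x = 6: RHS = 3, y in [7, 16]  -> 2 point(s)
  x = 9: RHS = 8, y in [10, 13]  -> 2 point(s)
  x = 11: RHS = 3, y in [7, 16]  -> 2 point(s)
  x = 12: RHS = 16, y in [4, 19]  -> 2 point(s)
  x = 13: RHS = 9, y in [3, 20]  -> 2 point(s)
  x = 17: RHS = 16, y in [4, 19]  -> 2 point(s)
  x = 22: RHS = 13, y in [6, 17]  -> 2 point(s)
Affine points: 17. Add the point at infinity: total = 18.

#E(F_23) = 18


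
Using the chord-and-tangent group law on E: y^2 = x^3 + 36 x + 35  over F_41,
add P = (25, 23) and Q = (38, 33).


P != Q, so use the chord formula.
s = (y2 - y1) / (x2 - x1) = (10) / (13) mod 41 = 26
x3 = s^2 - x1 - x2 mod 41 = 26^2 - 25 - 38 = 39
y3 = s (x1 - x3) - y1 mod 41 = 26 * (25 - 39) - 23 = 23

P + Q = (39, 23)


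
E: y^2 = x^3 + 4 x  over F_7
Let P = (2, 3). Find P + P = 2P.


Doubling: s = (3 x1^2 + a) / (2 y1)
s = (3*2^2 + 4) / (2*3) mod 7 = 5
x3 = s^2 - 2 x1 mod 7 = 5^2 - 2*2 = 0
y3 = s (x1 - x3) - y1 mod 7 = 5 * (2 - 0) - 3 = 0

2P = (0, 0)


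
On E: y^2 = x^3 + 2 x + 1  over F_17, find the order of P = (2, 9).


Compute successive multiples of P until we hit O:
  1P = (2, 9)
  2P = (5, 0)
  3P = (2, 8)
  4P = O

ord(P) = 4


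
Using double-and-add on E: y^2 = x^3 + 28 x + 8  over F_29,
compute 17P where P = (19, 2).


k = 17 = 10001_2 (binary, LSB first: 10001)
Double-and-add from P = (19, 2):
  bit 0 = 1: acc = O + (19, 2) = (19, 2)
  bit 1 = 0: acc unchanged = (19, 2)
  bit 2 = 0: acc unchanged = (19, 2)
  bit 3 = 0: acc unchanged = (19, 2)
  bit 4 = 1: acc = (19, 2) + (23, 1) = (7, 24)

17P = (7, 24)


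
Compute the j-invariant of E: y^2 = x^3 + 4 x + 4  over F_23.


Delta = -16(4 a^3 + 27 b^2) mod 23 = 9
-1728 * (4 a)^3 = -1728 * (4*4)^3 mod 23 = 17
j = 17 * 9^(-1) mod 23 = 7

j = 7 (mod 23)


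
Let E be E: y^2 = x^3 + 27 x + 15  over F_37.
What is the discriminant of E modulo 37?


4 a^3 + 27 b^2 = 4*27^3 + 27*15^2 = 78732 + 6075 = 84807
Delta = -16 * (84807) = -1356912
Delta mod 37 = 26

Delta = 26 (mod 37)


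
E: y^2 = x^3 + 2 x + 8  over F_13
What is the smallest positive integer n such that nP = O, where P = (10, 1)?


Compute successive multiples of P until we hit O:
  1P = (10, 1)
  2P = (5, 0)
  3P = (10, 12)
  4P = O

ord(P) = 4


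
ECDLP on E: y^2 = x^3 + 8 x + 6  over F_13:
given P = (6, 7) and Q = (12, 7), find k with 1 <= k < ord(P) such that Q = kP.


Enumerate multiples of P until we hit Q = (12, 7):
  1P = (6, 7)
  2P = (2, 2)
  3P = (9, 12)
  4P = (8, 7)
  5P = (12, 6)
  6P = (12, 7)
Match found at i = 6.

k = 6


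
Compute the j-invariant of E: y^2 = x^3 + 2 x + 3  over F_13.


Delta = -16(4 a^3 + 27 b^2) mod 13 = 7
-1728 * (4 a)^3 = -1728 * (4*2)^3 mod 13 = 5
j = 5 * 7^(-1) mod 13 = 10

j = 10 (mod 13)


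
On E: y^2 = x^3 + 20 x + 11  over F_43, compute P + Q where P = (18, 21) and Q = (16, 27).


P != Q, so use the chord formula.
s = (y2 - y1) / (x2 - x1) = (6) / (41) mod 43 = 40
x3 = s^2 - x1 - x2 mod 43 = 40^2 - 18 - 16 = 18
y3 = s (x1 - x3) - y1 mod 43 = 40 * (18 - 18) - 21 = 22

P + Q = (18, 22)


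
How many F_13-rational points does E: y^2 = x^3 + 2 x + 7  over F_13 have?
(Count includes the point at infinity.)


For each x in F_13, count y with y^2 = x^3 + 2 x + 7 mod 13:
  x = 1: RHS = 10, y in [6, 7]  -> 2 point(s)
  x = 3: RHS = 1, y in [1, 12]  -> 2 point(s)
  x = 4: RHS = 1, y in [1, 12]  -> 2 point(s)
  x = 5: RHS = 12, y in [5, 8]  -> 2 point(s)
  x = 6: RHS = 1, y in [1, 12]  -> 2 point(s)
  x = 7: RHS = 0, y in [0]  -> 1 point(s)
  x = 9: RHS = 0, y in [0]  -> 1 point(s)
  x = 10: RHS = 0, y in [0]  -> 1 point(s)
  x = 12: RHS = 4, y in [2, 11]  -> 2 point(s)
Affine points: 15. Add the point at infinity: total = 16.

#E(F_13) = 16


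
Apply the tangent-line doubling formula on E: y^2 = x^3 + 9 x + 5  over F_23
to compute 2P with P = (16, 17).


Doubling: s = (3 x1^2 + a) / (2 y1)
s = (3*16^2 + 9) / (2*17) mod 23 = 10
x3 = s^2 - 2 x1 mod 23 = 10^2 - 2*16 = 22
y3 = s (x1 - x3) - y1 mod 23 = 10 * (16 - 22) - 17 = 15

2P = (22, 15)


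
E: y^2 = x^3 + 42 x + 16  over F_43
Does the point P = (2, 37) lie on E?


Check whether y^2 = x^3 + 42 x + 16 (mod 43) for (x, y) = (2, 37).
LHS: y^2 = 37^2 mod 43 = 36
RHS: x^3 + 42 x + 16 = 2^3 + 42*2 + 16 mod 43 = 22
LHS != RHS

No, not on the curve


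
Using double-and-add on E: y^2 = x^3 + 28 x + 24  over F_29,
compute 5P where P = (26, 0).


k = 5 = 101_2 (binary, LSB first: 101)
Double-and-add from P = (26, 0):
  bit 0 = 1: acc = O + (26, 0) = (26, 0)
  bit 1 = 0: acc unchanged = (26, 0)
  bit 2 = 1: acc = (26, 0) + O = (26, 0)

5P = (26, 0)


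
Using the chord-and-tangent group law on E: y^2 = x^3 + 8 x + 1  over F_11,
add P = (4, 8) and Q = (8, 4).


P != Q, so use the chord formula.
s = (y2 - y1) / (x2 - x1) = (7) / (4) mod 11 = 10
x3 = s^2 - x1 - x2 mod 11 = 10^2 - 4 - 8 = 0
y3 = s (x1 - x3) - y1 mod 11 = 10 * (4 - 0) - 8 = 10

P + Q = (0, 10)


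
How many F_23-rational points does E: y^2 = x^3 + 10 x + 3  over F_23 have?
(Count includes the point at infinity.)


For each x in F_23, count y with y^2 = x^3 + 10 x + 3 mod 23:
  x = 0: RHS = 3, y in [7, 16]  -> 2 point(s)
  x = 2: RHS = 8, y in [10, 13]  -> 2 point(s)
  x = 6: RHS = 3, y in [7, 16]  -> 2 point(s)
  x = 7: RHS = 2, y in [5, 18]  -> 2 point(s)
  x = 11: RHS = 18, y in [8, 15]  -> 2 point(s)
  x = 14: RHS = 12, y in [9, 14]  -> 2 point(s)
  x = 15: RHS = 9, y in [3, 20]  -> 2 point(s)
  x = 16: RHS = 4, y in [2, 21]  -> 2 point(s)
  x = 17: RHS = 3, y in [7, 16]  -> 2 point(s)
  x = 18: RHS = 12, y in [9, 14]  -> 2 point(s)
Affine points: 20. Add the point at infinity: total = 21.

#E(F_23) = 21


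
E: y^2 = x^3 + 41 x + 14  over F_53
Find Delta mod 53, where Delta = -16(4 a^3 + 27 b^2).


4 a^3 + 27 b^2 = 4*41^3 + 27*14^2 = 275684 + 5292 = 280976
Delta = -16 * (280976) = -4495616
Delta mod 53 = 3

Delta = 3 (mod 53)


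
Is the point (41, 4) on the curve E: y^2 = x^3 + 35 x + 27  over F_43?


Check whether y^2 = x^3 + 35 x + 27 (mod 43) for (x, y) = (41, 4).
LHS: y^2 = 4^2 mod 43 = 16
RHS: x^3 + 35 x + 27 = 41^3 + 35*41 + 27 mod 43 = 35
LHS != RHS

No, not on the curve


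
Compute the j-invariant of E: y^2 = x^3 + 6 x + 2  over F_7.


Delta = -16(4 a^3 + 27 b^2) mod 7 = 2
-1728 * (4 a)^3 = -1728 * (4*6)^3 mod 7 = 6
j = 6 * 2^(-1) mod 7 = 3

j = 3 (mod 7)


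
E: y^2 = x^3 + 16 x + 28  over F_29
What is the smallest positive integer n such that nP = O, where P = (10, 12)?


Compute successive multiples of P until we hit O:
  1P = (10, 12)
  2P = (14, 3)
  3P = (1, 4)
  4P = (17, 14)
  5P = (8, 1)
  6P = (5, 1)
  7P = (20, 24)
  8P = (19, 12)
  ... (continuing to 30P)
  30P = O

ord(P) = 30


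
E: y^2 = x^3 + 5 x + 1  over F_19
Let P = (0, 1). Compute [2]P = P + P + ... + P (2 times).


k = 2 = 10_2 (binary, LSB first: 01)
Double-and-add from P = (0, 1):
  bit 0 = 0: acc unchanged = O
  bit 1 = 1: acc = O + (11, 0) = (11, 0)

2P = (11, 0)


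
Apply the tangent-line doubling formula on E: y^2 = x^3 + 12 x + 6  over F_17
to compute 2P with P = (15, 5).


Doubling: s = (3 x1^2 + a) / (2 y1)
s = (3*15^2 + 12) / (2*5) mod 17 = 16
x3 = s^2 - 2 x1 mod 17 = 16^2 - 2*15 = 5
y3 = s (x1 - x3) - y1 mod 17 = 16 * (15 - 5) - 5 = 2

2P = (5, 2)


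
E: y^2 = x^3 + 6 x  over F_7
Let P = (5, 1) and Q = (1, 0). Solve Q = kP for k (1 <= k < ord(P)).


Enumerate multiples of P until we hit Q = (1, 0):
  1P = (5, 1)
  2P = (1, 0)
Match found at i = 2.

k = 2


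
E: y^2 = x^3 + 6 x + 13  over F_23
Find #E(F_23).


For each x in F_23, count y with y^2 = x^3 + 6 x + 13 mod 23:
  x = 0: RHS = 13, y in [6, 17]  -> 2 point(s)
  x = 3: RHS = 12, y in [9, 14]  -> 2 point(s)
  x = 4: RHS = 9, y in [3, 20]  -> 2 point(s)
  x = 6: RHS = 12, y in [9, 14]  -> 2 point(s)
  x = 14: RHS = 12, y in [9, 14]  -> 2 point(s)
  x = 21: RHS = 16, y in [4, 19]  -> 2 point(s)
  x = 22: RHS = 6, y in [11, 12]  -> 2 point(s)
Affine points: 14. Add the point at infinity: total = 15.

#E(F_23) = 15


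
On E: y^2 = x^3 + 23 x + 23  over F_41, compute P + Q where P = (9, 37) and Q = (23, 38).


P != Q, so use the chord formula.
s = (y2 - y1) / (x2 - x1) = (1) / (14) mod 41 = 3
x3 = s^2 - x1 - x2 mod 41 = 3^2 - 9 - 23 = 18
y3 = s (x1 - x3) - y1 mod 41 = 3 * (9 - 18) - 37 = 18

P + Q = (18, 18)


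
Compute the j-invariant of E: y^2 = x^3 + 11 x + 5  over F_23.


Delta = -16(4 a^3 + 27 b^2) mod 23 = 18
-1728 * (4 a)^3 = -1728 * (4*11)^3 mod 23 = 1
j = 1 * 18^(-1) mod 23 = 9

j = 9 (mod 23)


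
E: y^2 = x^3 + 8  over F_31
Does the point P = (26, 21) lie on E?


Check whether y^2 = x^3 + 0 x + 8 (mod 31) for (x, y) = (26, 21).
LHS: y^2 = 21^2 mod 31 = 7
RHS: x^3 + 0 x + 8 = 26^3 + 0*26 + 8 mod 31 = 7
LHS = RHS

Yes, on the curve


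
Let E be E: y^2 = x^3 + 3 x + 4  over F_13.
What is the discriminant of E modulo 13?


4 a^3 + 27 b^2 = 4*3^3 + 27*4^2 = 108 + 432 = 540
Delta = -16 * (540) = -8640
Delta mod 13 = 5

Delta = 5 (mod 13)


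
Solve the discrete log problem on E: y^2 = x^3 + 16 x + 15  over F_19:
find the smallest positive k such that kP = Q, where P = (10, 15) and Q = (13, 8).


Enumerate multiples of P until we hit Q = (13, 8):
  1P = (10, 15)
  2P = (6, 17)
  3P = (8, 3)
  4P = (18, 13)
  5P = (16, 15)
  6P = (12, 4)
  7P = (13, 11)
  8P = (2, 6)
  9P = (5, 12)
  10P = (15, 1)
  11P = (14, 0)
  12P = (15, 18)
  13P = (5, 7)
  14P = (2, 13)
  15P = (13, 8)
Match found at i = 15.

k = 15


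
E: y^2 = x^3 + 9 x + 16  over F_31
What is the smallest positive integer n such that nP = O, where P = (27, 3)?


Compute successive multiples of P until we hit O:
  1P = (27, 3)
  2P = (13, 6)
  3P = (26, 30)
  4P = (25, 5)
  5P = (11, 12)
  6P = (7, 9)
  7P = (16, 3)
  8P = (19, 28)
  ... (continuing to 26P)
  26P = O

ord(P) = 26


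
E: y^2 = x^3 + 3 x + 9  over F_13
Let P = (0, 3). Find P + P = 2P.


Doubling: s = (3 x1^2 + a) / (2 y1)
s = (3*0^2 + 3) / (2*3) mod 13 = 7
x3 = s^2 - 2 x1 mod 13 = 7^2 - 2*0 = 10
y3 = s (x1 - x3) - y1 mod 13 = 7 * (0 - 10) - 3 = 5

2P = (10, 5)


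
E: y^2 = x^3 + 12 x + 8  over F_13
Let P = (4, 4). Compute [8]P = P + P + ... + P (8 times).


k = 8 = 1000_2 (binary, LSB first: 0001)
Double-and-add from P = (4, 4):
  bit 0 = 0: acc unchanged = O
  bit 1 = 0: acc unchanged = O
  bit 2 = 0: acc unchanged = O
  bit 3 = 1: acc = O + (6, 6) = (6, 6)

8P = (6, 6)


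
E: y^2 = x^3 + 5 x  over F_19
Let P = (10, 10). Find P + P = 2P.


Doubling: s = (3 x1^2 + a) / (2 y1)
s = (3*10^2 + 5) / (2*10) mod 19 = 1
x3 = s^2 - 2 x1 mod 19 = 1^2 - 2*10 = 0
y3 = s (x1 - x3) - y1 mod 19 = 1 * (10 - 0) - 10 = 0

2P = (0, 0)


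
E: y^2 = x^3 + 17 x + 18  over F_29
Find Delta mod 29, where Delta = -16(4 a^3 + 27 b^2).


4 a^3 + 27 b^2 = 4*17^3 + 27*18^2 = 19652 + 8748 = 28400
Delta = -16 * (28400) = -454400
Delta mod 29 = 1

Delta = 1 (mod 29)


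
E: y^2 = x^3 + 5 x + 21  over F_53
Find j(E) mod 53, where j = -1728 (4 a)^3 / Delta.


Delta = -16(4 a^3 + 27 b^2) mod 53 = 26
-1728 * (4 a)^3 = -1728 * (4*5)^3 mod 53 = 43
j = 43 * 26^(-1) mod 53 = 20

j = 20 (mod 53)


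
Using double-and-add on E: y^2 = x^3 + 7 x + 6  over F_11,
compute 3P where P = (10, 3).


k = 3 = 11_2 (binary, LSB first: 11)
Double-and-add from P = (10, 3):
  bit 0 = 1: acc = O + (10, 3) = (10, 3)
  bit 1 = 1: acc = (10, 3) + (6, 0) = (10, 8)

3P = (10, 8)


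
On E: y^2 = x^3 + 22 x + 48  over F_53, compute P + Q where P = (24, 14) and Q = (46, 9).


P != Q, so use the chord formula.
s = (y2 - y1) / (x2 - x1) = (48) / (22) mod 53 = 7
x3 = s^2 - x1 - x2 mod 53 = 7^2 - 24 - 46 = 32
y3 = s (x1 - x3) - y1 mod 53 = 7 * (24 - 32) - 14 = 36

P + Q = (32, 36)


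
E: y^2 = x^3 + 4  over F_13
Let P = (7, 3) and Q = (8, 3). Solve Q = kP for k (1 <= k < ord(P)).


Enumerate multiples of P until we hit Q = (8, 3):
  1P = (7, 3)
  2P = (11, 3)
  3P = (8, 10)
  4P = (8, 3)
Match found at i = 4.

k = 4


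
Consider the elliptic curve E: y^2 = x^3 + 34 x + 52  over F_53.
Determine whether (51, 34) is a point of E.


Check whether y^2 = x^3 + 34 x + 52 (mod 53) for (x, y) = (51, 34).
LHS: y^2 = 34^2 mod 53 = 43
RHS: x^3 + 34 x + 52 = 51^3 + 34*51 + 52 mod 53 = 29
LHS != RHS

No, not on the curve


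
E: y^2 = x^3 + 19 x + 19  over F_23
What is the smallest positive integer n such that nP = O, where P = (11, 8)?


Compute successive multiples of P until we hit O:
  1P = (11, 8)
  2P = (5, 3)
  3P = (16, 7)
  4P = (8, 19)
  5P = (20, 2)
  6P = (18, 12)
  7P = (7, 14)
  8P = (13, 18)
  ... (continuing to 25P)
  25P = O

ord(P) = 25


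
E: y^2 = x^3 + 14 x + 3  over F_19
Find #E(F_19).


For each x in F_19, count y with y^2 = x^3 + 14 x + 3 mod 19:
  x = 2: RHS = 1, y in [1, 18]  -> 2 point(s)
  x = 4: RHS = 9, y in [3, 16]  -> 2 point(s)
  x = 7: RHS = 7, y in [8, 11]  -> 2 point(s)
  x = 8: RHS = 0, y in [0]  -> 1 point(s)
  x = 11: RHS = 6, y in [5, 14]  -> 2 point(s)
  x = 13: RHS = 7, y in [8, 11]  -> 2 point(s)
  x = 14: RHS = 17, y in [6, 13]  -> 2 point(s)
  x = 15: RHS = 16, y in [4, 15]  -> 2 point(s)
  x = 17: RHS = 5, y in [9, 10]  -> 2 point(s)
  x = 18: RHS = 7, y in [8, 11]  -> 2 point(s)
Affine points: 19. Add the point at infinity: total = 20.

#E(F_19) = 20


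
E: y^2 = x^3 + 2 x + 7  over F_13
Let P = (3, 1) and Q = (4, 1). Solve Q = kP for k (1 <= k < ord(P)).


Enumerate multiples of P until we hit Q = (4, 1):
  1P = (3, 1)
  2P = (6, 1)
  3P = (4, 12)
  4P = (10, 0)
  5P = (4, 1)
Match found at i = 5.

k = 5


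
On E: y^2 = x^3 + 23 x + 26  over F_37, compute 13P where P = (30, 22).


k = 13 = 1101_2 (binary, LSB first: 1011)
Double-and-add from P = (30, 22):
  bit 0 = 1: acc = O + (30, 22) = (30, 22)
  bit 1 = 0: acc unchanged = (30, 22)
  bit 2 = 1: acc = (30, 22) + (0, 10) = (19, 12)
  bit 3 = 1: acc = (19, 12) + (9, 0) = (6, 11)

13P = (6, 11)


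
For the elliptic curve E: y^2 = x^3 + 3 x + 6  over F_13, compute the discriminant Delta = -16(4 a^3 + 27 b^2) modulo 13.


4 a^3 + 27 b^2 = 4*3^3 + 27*6^2 = 108 + 972 = 1080
Delta = -16 * (1080) = -17280
Delta mod 13 = 10

Delta = 10 (mod 13)


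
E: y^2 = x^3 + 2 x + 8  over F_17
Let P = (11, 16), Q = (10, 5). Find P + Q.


P != Q, so use the chord formula.
s = (y2 - y1) / (x2 - x1) = (6) / (16) mod 17 = 11
x3 = s^2 - x1 - x2 mod 17 = 11^2 - 11 - 10 = 15
y3 = s (x1 - x3) - y1 mod 17 = 11 * (11 - 15) - 16 = 8

P + Q = (15, 8)


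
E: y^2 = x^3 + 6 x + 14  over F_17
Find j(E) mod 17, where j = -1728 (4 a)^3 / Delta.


Delta = -16(4 a^3 + 27 b^2) mod 17 = 2
-1728 * (4 a)^3 = -1728 * (4*6)^3 mod 17 = 1
j = 1 * 2^(-1) mod 17 = 9

j = 9 (mod 17)
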